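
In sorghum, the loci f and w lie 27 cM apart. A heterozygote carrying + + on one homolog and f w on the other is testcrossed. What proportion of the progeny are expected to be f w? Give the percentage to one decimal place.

36.5%

A map distance of 27 cM corresponds to a recombination frequency of 0.270.
The F1 is + + / f w, so f w is a parental gamete class with expected frequency (1 − r)/2 = 0.730/2 = 0.3650.
That is 0.3650 = 36.5% of the progeny.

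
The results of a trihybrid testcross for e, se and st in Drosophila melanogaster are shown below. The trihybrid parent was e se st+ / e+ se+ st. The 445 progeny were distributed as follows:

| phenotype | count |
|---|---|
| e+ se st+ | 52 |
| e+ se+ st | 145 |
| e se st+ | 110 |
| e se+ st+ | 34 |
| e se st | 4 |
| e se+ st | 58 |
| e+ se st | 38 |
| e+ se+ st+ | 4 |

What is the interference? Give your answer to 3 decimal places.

0.623

The two rarest classes, e se st and e+ se+ st+, are the double crossovers. Comparing them with the parentals, only the st allele has switched, so st is the middle locus and the order is se – st – e.
se–st: (72 + 8)/445 = 0.1798; st–e: (110 + 8)/445 = 0.2652.
Expected DCO frequency = 0.1798 × 0.2652 ≈ 0.04768; observed = 8/445 ≈ 0.01798.
Coefficient of coincidence = 0.01798/0.04768 ≈ 0.377; interference = 1 − 0.377 = 0.623.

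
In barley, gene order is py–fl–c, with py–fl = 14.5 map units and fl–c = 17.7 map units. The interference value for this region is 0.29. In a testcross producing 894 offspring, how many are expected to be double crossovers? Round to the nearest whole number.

Map distances give recombination frequencies of 0.145 and 0.177 for the two intervals.
With interference 0.29 (so coincidence = 0.71), expected double-crossover frequency = 0.145 × 0.177 × 0.71 = 0.01822.
Expected number = 0.01822 × 894 = 16.29 ≈ 16.

16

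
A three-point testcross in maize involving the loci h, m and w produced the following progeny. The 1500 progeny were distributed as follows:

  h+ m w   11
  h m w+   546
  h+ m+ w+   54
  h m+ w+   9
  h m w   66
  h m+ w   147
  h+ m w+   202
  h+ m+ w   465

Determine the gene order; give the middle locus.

The two most frequent reciprocal classes, h+ m+ w and h m w+, are the parental types, so the F1 was h+ m+ w / h m w+.
The two rarest classes, h+ m w and h m+ w+, are the double crossovers. Comparing them with the parentals, only the m allele has switched, so m is the middle locus and the order is h – m – w.

m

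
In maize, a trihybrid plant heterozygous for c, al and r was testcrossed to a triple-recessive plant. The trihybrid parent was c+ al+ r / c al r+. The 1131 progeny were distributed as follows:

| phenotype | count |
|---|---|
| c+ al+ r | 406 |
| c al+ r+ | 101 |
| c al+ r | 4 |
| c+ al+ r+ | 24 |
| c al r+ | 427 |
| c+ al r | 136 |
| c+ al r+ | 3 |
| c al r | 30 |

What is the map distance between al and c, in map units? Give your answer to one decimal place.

The two rarest classes, c al+ r and c+ al r+, are the double crossovers. Comparing them with the parentals, only the c allele has switched, so c is the middle locus and the order is al – c – r.
Crossovers in the al–c interval produce the single-crossover classes c+ al r and c al+ r+ (136 + 101 = 237) plus the double crossovers (7).
RF(al–c) = (237 + 7) / 1131 = 244/1131 = 0.2157 → 21.6 map units.

21.6 map units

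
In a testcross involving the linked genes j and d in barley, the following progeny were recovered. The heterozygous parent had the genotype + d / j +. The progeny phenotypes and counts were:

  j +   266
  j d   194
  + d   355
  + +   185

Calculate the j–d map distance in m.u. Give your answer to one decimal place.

The recombinant classes are + + and j d: 185 + 194 = 379.
Recombination frequency = 379/1000 = 0.3790 ≈ 37.9%, i.e. 37.9 m.u.

37.9 m.u.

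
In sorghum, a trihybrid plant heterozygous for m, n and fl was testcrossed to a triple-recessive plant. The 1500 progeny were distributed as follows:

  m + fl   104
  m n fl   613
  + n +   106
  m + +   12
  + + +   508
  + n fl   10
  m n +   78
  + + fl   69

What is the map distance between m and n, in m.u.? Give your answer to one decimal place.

15.5 m.u.

The two most frequent reciprocal classes, m n fl and + + +, are the parental types, so the F1 was m n fl / + + +.
The two rarest classes, + n fl and m + +, are the double crossovers. Comparing them with the parentals, only the m allele has switched, so m is the middle locus and the order is n – m – fl.
Crossovers in the n–m interval produce the single-crossover classes m + fl and + n + (104 + 106 = 210) plus the double crossovers (22).
RF(n–m) = (210 + 22) / 1500 = 232/1500 = 0.1547 → 15.5 m.u.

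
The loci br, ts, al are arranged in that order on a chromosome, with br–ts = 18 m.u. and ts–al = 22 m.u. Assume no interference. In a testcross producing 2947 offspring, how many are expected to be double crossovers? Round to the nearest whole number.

117

Map distances give recombination frequencies of 0.180 and 0.220 for the two intervals.
With no interference, expected double-crossover frequency = 0.180 × 0.220 = 0.03960.
Expected number = 0.03960 × 2947 = 116.70 ≈ 117.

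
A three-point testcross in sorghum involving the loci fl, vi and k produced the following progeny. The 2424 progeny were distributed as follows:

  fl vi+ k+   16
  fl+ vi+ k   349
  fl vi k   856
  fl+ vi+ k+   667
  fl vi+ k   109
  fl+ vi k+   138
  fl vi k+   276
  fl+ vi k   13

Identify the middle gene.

fl

The two most frequent reciprocal classes, fl+ vi+ k+ and fl vi k, are the parental types, so the F1 was fl+ vi+ k+ / fl vi k.
The two rarest classes, fl vi+ k+ and fl+ vi k, are the double crossovers. Comparing them with the parentals, only the fl allele has switched, so fl is the middle locus and the order is k – fl – vi.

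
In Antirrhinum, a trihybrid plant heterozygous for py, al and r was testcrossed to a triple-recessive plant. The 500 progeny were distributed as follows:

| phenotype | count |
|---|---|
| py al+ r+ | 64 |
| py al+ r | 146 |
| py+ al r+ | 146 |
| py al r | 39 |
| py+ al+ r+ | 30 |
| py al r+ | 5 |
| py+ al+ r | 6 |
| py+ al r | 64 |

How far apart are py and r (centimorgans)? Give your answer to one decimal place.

The two most frequent reciprocal classes, py+ al r+ and py al+ r, are the parental types, so the F1 was py+ al r+ / py al+ r.
The two rarest classes, py al r+ and py+ al+ r, are the double crossovers. Comparing them with the parentals, only the py allele has switched, so py is the middle locus and the order is r – py – al.
Crossovers in the r–py interval produce the single-crossover classes py+ al r and py al+ r+ (64 + 64 = 128) plus the double crossovers (11).
RF(r–py) = (128 + 11) / 500 = 139/500 = 0.2780 → 27.8 centimorgans.

27.8 centimorgans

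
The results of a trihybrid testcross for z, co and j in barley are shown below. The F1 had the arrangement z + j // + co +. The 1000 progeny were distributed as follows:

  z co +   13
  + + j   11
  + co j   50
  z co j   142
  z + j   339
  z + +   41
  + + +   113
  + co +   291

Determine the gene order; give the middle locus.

z

The two rarest classes, + + j and z co +, are the double crossovers. Comparing them with the parentals, only the z allele has switched, so z is the middle locus and the order is j – z – co.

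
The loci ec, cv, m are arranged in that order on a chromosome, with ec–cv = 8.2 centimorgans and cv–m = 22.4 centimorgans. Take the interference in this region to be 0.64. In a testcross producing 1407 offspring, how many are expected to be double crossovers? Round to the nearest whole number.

Map distances give recombination frequencies of 0.082 and 0.224 for the two intervals.
With interference 0.64 (so coincidence = 0.36), expected double-crossover frequency = 0.082 × 0.224 × 0.36 = 0.00661.
Expected number = 0.00661 × 1407 = 9.30 ≈ 9.

9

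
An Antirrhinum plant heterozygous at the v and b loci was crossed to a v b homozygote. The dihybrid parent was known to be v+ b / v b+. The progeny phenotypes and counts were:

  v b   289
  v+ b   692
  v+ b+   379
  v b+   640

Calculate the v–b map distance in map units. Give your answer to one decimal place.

33.4 map units

The recombinant classes are v+ b+ and v b: 379 + 289 = 668.
Recombination frequency = 668/2000 = 0.3340 ≈ 33.4%, i.e. 33.4 map units.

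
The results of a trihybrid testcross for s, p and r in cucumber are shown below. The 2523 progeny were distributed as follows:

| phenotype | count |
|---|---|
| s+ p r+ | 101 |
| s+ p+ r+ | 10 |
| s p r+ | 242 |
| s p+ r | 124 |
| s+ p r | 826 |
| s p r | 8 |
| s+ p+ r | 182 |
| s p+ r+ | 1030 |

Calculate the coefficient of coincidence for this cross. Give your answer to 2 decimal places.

0.42

The two most frequent reciprocal classes, s p+ r+ and s+ p r, are the parental types, so the F1 was s p+ r+ / s+ p r.
The two rarest classes, s+ p+ r+ and s p r, are the double crossovers. Comparing them with the parentals, only the s allele has switched, so s is the middle locus and the order is r – s – p.
r–s: (225 + 18)/2523 = 0.0963; s–p: (424 + 18)/2523 = 0.1752.
Expected DCO frequency = 0.0963 × 0.1752 ≈ 0.01687; observed = 18/2523 ≈ 0.00713.
Coefficient of coincidence = 0.00713/0.01687 ≈ 0.42.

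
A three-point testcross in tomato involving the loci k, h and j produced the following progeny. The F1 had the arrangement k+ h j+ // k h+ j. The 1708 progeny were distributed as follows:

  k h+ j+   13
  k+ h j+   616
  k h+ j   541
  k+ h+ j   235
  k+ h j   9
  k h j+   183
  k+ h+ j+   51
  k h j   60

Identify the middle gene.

The two rarest classes, k+ h j and k h+ j+, are the double crossovers. Comparing them with the parentals, only the j allele has switched, so j is the middle locus and the order is k – j – h.

j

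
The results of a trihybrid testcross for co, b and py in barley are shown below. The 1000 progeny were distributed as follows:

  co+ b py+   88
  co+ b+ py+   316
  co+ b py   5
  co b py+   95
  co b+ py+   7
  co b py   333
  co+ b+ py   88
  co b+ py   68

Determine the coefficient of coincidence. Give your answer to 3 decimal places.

The two most frequent reciprocal classes, co+ b+ py+ and co b py, are the parental types, so the F1 was co+ b+ py+ / co b py.
The two rarest classes, co b+ py+ and co+ b py, are the double crossovers. Comparing them with the parentals, only the co allele has switched, so co is the middle locus and the order is b – co – py.
b–co: (156 + 12)/1000 = 0.1680; co–py: (183 + 12)/1000 = 0.1950.
Expected DCO frequency = 0.1680 × 0.1950 ≈ 0.03276; observed = 12/1000 ≈ 0.01200.
Coefficient of coincidence = 0.01200/0.03276 ≈ 0.366.

0.366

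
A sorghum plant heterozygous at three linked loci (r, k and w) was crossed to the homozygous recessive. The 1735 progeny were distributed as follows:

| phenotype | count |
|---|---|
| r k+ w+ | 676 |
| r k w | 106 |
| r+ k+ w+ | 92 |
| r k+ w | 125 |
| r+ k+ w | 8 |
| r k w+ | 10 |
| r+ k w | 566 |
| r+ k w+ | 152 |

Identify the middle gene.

The two most frequent reciprocal classes, r k+ w+ and r+ k w, are the parental types, so the F1 was r k+ w+ / r+ k w.
The two rarest classes, r k w+ and r+ k+ w, are the double crossovers. Comparing them with the parentals, only the k allele has switched, so k is the middle locus and the order is r – k – w.

k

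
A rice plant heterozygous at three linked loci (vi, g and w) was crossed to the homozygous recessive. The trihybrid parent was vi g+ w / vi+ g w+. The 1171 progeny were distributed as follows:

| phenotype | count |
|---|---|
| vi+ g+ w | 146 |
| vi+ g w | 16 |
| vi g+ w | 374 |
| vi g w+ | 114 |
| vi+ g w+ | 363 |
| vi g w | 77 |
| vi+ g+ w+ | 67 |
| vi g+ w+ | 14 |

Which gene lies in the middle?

The two rarest classes, vi g+ w+ and vi+ g w, are the double crossovers. Comparing them with the parentals, only the w allele has switched, so w is the middle locus and the order is g – w – vi.

w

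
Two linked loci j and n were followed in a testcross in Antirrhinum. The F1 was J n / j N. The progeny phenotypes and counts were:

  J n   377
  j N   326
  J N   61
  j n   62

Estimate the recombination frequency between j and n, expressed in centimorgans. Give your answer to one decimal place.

14.9 centimorgans

The recombinant classes are J N and j n: 61 + 62 = 123.
Recombination frequency = 123/826 = 0.1489 ≈ 14.9%, i.e. 14.9 centimorgans.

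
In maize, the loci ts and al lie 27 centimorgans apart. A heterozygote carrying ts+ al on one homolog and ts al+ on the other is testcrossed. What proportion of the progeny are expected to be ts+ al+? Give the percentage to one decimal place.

13.5%

A map distance of 27 centimorgans corresponds to a recombination frequency of 0.270.
The F1 is ts+ al / ts al+, so ts+ al+ is a recombinant gamete class with expected frequency r/2 = 0.270/2 = 0.1350.
That is 0.1350 = 13.5% of the progeny.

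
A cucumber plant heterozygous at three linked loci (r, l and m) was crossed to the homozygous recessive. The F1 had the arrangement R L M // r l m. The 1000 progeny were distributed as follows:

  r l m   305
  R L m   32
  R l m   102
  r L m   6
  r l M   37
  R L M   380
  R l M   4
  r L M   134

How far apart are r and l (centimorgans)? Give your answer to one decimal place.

24.6 centimorgans

The two rarest classes, R l M and r L m, are the double crossovers. Comparing them with the parentals, only the l allele has switched, so l is the middle locus and the order is r – l – m.
Crossovers in the r–l interval produce the single-crossover classes r L M and R l m (134 + 102 = 236) plus the double crossovers (10).
RF(r–l) = (236 + 10) / 1000 = 246/1000 = 0.2460 → 24.6 centimorgans.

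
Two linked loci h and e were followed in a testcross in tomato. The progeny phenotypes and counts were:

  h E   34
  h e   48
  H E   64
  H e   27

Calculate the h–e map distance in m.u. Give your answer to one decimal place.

35.3 m.u.

The two most frequent classes, H E (64) and h e (48), are the parental types, so the F1 was H E / h e.
The recombinant classes are H e and h E: 27 + 34 = 61.
Recombination frequency = 61/173 = 0.3526 ≈ 35.3%, i.e. 35.3 m.u.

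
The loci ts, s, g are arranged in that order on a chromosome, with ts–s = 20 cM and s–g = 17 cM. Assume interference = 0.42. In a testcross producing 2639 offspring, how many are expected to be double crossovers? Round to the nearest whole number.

52

Map distances give recombination frequencies of 0.200 and 0.170 for the two intervals.
With interference 0.42 (so coincidence = 0.58), expected double-crossover frequency = 0.200 × 0.170 × 0.58 = 0.01972.
Expected number = 0.01972 × 2639 = 52.04 ≈ 52.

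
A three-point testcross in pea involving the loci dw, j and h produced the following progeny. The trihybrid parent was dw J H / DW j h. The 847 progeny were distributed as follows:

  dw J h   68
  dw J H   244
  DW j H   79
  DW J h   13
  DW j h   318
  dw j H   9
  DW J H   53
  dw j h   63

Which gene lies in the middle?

j

The two rarest classes, dw j H and DW J h, are the double crossovers. Comparing them with the parentals, only the j allele has switched, so j is the middle locus and the order is dw – j – h.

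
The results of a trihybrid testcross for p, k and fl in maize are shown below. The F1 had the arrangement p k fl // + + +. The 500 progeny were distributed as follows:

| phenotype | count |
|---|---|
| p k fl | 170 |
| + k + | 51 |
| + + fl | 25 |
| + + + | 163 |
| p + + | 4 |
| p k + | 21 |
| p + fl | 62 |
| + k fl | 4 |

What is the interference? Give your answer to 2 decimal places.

The two rarest classes, + k fl and p + +, are the double crossovers. Comparing them with the parentals, only the p allele has switched, so p is the middle locus and the order is fl – p – k.
fl–p: (46 + 8)/500 = 0.1080; p–k: (113 + 8)/500 = 0.2420.
Expected DCO frequency = 0.1080 × 0.2420 ≈ 0.02614; observed = 8/500 ≈ 0.01600.
Coefficient of coincidence = 0.01600/0.02614 ≈ 0.61; interference = 1 − 0.61 = 0.39.

0.39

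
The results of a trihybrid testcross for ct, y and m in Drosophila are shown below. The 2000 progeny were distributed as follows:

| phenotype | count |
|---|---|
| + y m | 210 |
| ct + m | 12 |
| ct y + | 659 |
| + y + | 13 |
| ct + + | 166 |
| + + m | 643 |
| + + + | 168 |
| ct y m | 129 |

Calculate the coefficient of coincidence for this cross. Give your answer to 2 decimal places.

The two most frequent reciprocal classes, + + m and ct y +, are the parental types, so the F1 was + + m / ct y +.
The two rarest classes, ct + m and + y +, are the double crossovers. Comparing them with the parentals, only the ct allele has switched, so ct is the middle locus and the order is y – ct – m.
y–ct: (376 + 25)/2000 = 0.2005; ct–m: (297 + 25)/2000 = 0.1610.
Expected DCO frequency = 0.2005 × 0.1610 ≈ 0.03228; observed = 25/2000 ≈ 0.01250.
Coefficient of coincidence = 0.01250/0.03228 ≈ 0.39.

0.39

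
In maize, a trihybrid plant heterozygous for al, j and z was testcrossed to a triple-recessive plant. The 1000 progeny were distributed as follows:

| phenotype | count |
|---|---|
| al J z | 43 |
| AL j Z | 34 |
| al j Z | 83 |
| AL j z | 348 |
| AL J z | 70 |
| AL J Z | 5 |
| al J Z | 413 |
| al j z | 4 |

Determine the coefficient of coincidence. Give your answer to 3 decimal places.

0.646

The two most frequent reciprocal classes, AL j z and al J Z, are the parental types, so the F1 was AL j z / al J Z.
The two rarest classes, al j z and AL J Z, are the double crossovers. Comparing them with the parentals, only the al allele has switched, so al is the middle locus and the order is j – al – z.
j–al: (153 + 9)/1000 = 0.1620; al–z: (77 + 9)/1000 = 0.0860.
Expected DCO frequency = 0.1620 × 0.0860 ≈ 0.01393; observed = 9/1000 ≈ 0.00900.
Coefficient of coincidence = 0.00900/0.01393 ≈ 0.646.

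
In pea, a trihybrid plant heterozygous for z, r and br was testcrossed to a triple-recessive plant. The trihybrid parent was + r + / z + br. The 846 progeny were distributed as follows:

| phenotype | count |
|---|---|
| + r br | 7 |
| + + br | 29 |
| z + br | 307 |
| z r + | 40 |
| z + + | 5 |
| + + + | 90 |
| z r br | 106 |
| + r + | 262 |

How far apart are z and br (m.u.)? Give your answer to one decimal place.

The two rarest classes, + r br and z + +, are the double crossovers. Comparing them with the parentals, only the br allele has switched, so br is the middle locus and the order is z – br – r.
Crossovers in the z–br interval produce the single-crossover classes z r + and + + br (40 + 29 = 69) plus the double crossovers (12).
RF(z–br) = (69 + 12) / 846 = 81/846 = 0.0957 → 9.6 m.u.

9.6 m.u.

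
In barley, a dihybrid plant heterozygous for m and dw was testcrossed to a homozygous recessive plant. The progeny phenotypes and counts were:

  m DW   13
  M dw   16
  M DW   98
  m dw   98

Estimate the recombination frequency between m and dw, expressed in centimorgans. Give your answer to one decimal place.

12.9 centimorgans

The two most frequent classes, M DW (98) and m dw (98), are the parental types, so the F1 was M DW / m dw.
The recombinant classes are M dw and m DW: 16 + 13 = 29.
Recombination frequency = 29/225 = 0.1289 ≈ 12.9%, i.e. 12.9 centimorgans.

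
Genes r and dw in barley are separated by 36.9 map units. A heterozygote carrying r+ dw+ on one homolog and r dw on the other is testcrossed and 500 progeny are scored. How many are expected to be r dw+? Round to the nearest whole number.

A map distance of 36.9 map units corresponds to a recombination frequency of 0.369.
The F1 is r+ dw+ / r dw, so r dw+ is a recombinant gamete class with expected frequency r/2 = 0.369/2 = 0.1845.
Expected number = 0.1845 × 500 = 92.25 ≈ 92.

92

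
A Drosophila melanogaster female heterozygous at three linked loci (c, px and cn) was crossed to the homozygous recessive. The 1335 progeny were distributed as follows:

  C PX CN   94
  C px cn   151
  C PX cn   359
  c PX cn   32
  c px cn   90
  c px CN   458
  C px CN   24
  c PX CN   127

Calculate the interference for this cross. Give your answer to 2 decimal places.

0.07

The two most frequent reciprocal classes, C PX cn and c px CN, are the parental types, so the F1 was C PX cn / c px CN.
The two rarest classes, c PX cn and C px CN, are the double crossovers. Comparing them with the parentals, only the c allele has switched, so c is the middle locus and the order is cn – c – px.
cn–c: (184 + 56)/1335 = 0.1798; c–px: (278 + 56)/1335 = 0.2502.
Expected DCO frequency = 0.1798 × 0.2502 ≈ 0.04499; observed = 56/1335 ≈ 0.04195.
Coefficient of coincidence = 0.04195/0.04499 ≈ 0.93; interference = 1 − 0.93 = 0.07.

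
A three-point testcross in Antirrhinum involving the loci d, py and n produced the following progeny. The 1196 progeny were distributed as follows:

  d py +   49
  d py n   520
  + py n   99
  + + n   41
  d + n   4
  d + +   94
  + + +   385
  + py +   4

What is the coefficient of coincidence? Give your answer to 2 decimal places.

The two most frequent reciprocal classes, + + + and d py n, are the parental types, so the F1 was + + + / d py n.
The two rarest classes, + py + and d + n, are the double crossovers. Comparing them with the parentals, only the py allele has switched, so py is the middle locus and the order is n – py – d.
n–py: (90 + 8)/1196 = 0.0819; py–d: (193 + 8)/1196 = 0.1681.
Expected DCO frequency = 0.0819 × 0.1681 ≈ 0.01377; observed = 8/1196 ≈ 0.00669.
Coefficient of coincidence = 0.00669/0.01377 ≈ 0.49.

0.49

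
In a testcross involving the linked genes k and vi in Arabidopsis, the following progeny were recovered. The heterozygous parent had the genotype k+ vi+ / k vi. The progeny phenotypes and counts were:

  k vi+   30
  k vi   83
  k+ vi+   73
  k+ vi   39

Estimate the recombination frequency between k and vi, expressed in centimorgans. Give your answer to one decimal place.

30.7 centimorgans

The recombinant classes are k+ vi and k vi+: 39 + 30 = 69.
Recombination frequency = 69/225 = 0.3067 ≈ 30.7%, i.e. 30.7 centimorgans.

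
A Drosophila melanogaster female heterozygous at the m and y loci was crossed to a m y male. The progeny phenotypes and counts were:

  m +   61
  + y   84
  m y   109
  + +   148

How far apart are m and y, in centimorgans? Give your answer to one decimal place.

The two most frequent classes, + + (148) and m y (109), are the parental types, so the F1 was + + / m y.
The recombinant classes are + y and m +: 84 + 61 = 145.
Recombination frequency = 145/402 = 0.3607 ≈ 36.1%, i.e. 36.1 centimorgans.

36.1 centimorgans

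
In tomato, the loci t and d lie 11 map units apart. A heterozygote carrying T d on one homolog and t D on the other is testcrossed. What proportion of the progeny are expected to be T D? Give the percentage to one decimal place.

5.5%

A map distance of 11 map units corresponds to a recombination frequency of 0.110.
The F1 is T d / t D, so T D is a recombinant gamete class with expected frequency r/2 = 0.110/2 = 0.0550.
That is 0.0550 = 5.5% of the progeny.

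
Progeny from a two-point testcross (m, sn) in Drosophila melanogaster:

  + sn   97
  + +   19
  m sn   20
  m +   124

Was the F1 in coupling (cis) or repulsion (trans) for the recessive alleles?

The two most frequent classes are + sn (97) and m + (124); these are the parental (non-recombinant) types.
So the F1 carried + sn on one chromosome and m + on the other — the recessive alleles are on opposite chromosomes (trans / repulsion).

trans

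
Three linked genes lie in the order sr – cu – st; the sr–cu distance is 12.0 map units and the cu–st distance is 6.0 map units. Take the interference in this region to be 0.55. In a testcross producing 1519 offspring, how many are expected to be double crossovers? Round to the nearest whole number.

5

Map distances give recombination frequencies of 0.120 and 0.060 for the two intervals.
With interference 0.55 (so coincidence = 0.45), expected double-crossover frequency = 0.120 × 0.060 × 0.45 = 0.00324.
Expected number = 0.00324 × 1519 = 4.92 ≈ 5.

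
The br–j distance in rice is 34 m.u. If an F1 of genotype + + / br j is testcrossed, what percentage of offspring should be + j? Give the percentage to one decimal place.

A map distance of 34 m.u. corresponds to a recombination frequency of 0.340.
The F1 is + + / br j, so + j is a recombinant gamete class with expected frequency r/2 = 0.340/2 = 0.1700.
That is 0.1700 = 17.0% of the progeny.

17.0%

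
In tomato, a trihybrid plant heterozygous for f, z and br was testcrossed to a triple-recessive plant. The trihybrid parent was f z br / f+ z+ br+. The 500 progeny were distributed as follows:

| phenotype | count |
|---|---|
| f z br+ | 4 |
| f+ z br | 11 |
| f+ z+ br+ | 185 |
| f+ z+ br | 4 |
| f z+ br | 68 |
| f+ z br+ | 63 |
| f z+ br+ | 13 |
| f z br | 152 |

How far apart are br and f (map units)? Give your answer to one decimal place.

The two rarest classes, f z br+ and f+ z+ br, are the double crossovers. Comparing them with the parentals, only the br allele has switched, so br is the middle locus and the order is f – br – z.
Crossovers in the f–br interval produce the single-crossover classes f+ z br and f z+ br+ (11 + 13 = 24) plus the double crossovers (8).
RF(f–br) = (24 + 8) / 500 = 32/500 = 0.0640 → 6.4 map units.

6.4 map units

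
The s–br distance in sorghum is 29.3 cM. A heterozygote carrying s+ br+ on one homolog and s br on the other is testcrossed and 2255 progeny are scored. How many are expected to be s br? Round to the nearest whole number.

797

A map distance of 29.3 cM corresponds to a recombination frequency of 0.293.
The F1 is s+ br+ / s br, so s br is a parental gamete class with expected frequency (1 − r)/2 = 0.707/2 = 0.3535.
Expected number = 0.3535 × 2255 = 797.14 ≈ 797.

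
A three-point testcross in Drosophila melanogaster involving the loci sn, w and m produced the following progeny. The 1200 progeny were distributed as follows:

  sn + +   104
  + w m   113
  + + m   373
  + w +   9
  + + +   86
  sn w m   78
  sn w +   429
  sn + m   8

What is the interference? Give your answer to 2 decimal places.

The two most frequent reciprocal classes, + + m and sn w +, are the parental types, so the F1 was + + m / sn w +.
The two rarest classes, sn + m and + w +, are the double crossovers. Comparing them with the parentals, only the sn allele has switched, so sn is the middle locus and the order is w – sn – m.
w–sn: (217 + 17)/1200 = 0.1950; sn–m: (164 + 17)/1200 = 0.1508.
Expected DCO frequency = 0.1950 × 0.1508 ≈ 0.02941; observed = 17/1200 ≈ 0.01417.
Coefficient of coincidence = 0.01417/0.02941 ≈ 0.48; interference = 1 − 0.48 = 0.52.

0.52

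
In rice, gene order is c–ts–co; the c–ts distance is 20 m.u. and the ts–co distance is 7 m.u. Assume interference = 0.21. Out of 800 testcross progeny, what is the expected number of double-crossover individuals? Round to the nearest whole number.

Map distances give recombination frequencies of 0.200 and 0.070 for the two intervals.
With interference 0.21 (so coincidence = 0.79), expected double-crossover frequency = 0.200 × 0.070 × 0.79 = 0.01106.
Expected number = 0.01106 × 800 = 8.85 ≈ 9.

9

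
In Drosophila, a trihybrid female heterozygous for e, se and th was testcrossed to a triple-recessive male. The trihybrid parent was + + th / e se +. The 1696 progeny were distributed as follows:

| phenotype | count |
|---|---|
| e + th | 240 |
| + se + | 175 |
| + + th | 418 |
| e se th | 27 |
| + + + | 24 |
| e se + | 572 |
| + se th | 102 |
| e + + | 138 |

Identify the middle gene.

th

The two rarest classes, + + + and e se th, are the double crossovers. Comparing them with the parentals, only the th allele has switched, so th is the middle locus and the order is se – th – e.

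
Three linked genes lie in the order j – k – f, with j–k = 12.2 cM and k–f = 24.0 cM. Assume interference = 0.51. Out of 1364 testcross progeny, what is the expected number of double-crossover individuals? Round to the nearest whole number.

20

Map distances give recombination frequencies of 0.122 and 0.240 for the two intervals.
With interference 0.51 (so coincidence = 0.49), expected double-crossover frequency = 0.122 × 0.240 × 0.49 = 0.01435.
Expected number = 0.01435 × 1364 = 19.57 ≈ 20.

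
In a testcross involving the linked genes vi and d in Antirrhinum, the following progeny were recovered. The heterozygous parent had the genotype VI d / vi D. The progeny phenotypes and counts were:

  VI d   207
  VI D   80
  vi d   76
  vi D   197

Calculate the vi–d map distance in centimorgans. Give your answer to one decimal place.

27.9 centimorgans

The recombinant classes are VI D and vi d: 80 + 76 = 156.
Recombination frequency = 156/560 = 0.2786 ≈ 27.9%, i.e. 27.9 centimorgans.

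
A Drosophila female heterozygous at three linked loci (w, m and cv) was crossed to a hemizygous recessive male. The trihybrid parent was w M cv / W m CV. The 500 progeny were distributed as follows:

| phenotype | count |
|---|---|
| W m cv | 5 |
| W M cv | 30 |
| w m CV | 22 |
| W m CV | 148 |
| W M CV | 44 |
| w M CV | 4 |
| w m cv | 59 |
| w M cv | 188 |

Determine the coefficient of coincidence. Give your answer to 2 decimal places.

0.66

The two rarest classes, w M CV and W m cv, are the double crossovers. Comparing them with the parentals, only the cv allele has switched, so cv is the middle locus and the order is m – cv – w.
m–cv: (103 + 9)/500 = 0.2240; cv–w: (52 + 9)/500 = 0.1220.
Expected DCO frequency = 0.2240 × 0.1220 ≈ 0.02733; observed = 9/500 ≈ 0.01800.
Coefficient of coincidence = 0.01800/0.02733 ≈ 0.66.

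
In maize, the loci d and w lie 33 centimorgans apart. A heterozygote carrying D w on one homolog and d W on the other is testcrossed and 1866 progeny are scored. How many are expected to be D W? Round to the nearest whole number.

308

A map distance of 33 centimorgans corresponds to a recombination frequency of 0.330.
The F1 is D w / d W, so D W is a recombinant gamete class with expected frequency r/2 = 0.330/2 = 0.1650.
Expected number = 0.1650 × 1866 = 307.89 ≈ 308.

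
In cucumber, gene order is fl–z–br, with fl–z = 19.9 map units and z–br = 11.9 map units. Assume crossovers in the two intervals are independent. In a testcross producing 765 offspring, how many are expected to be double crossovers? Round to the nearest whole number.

Map distances give recombination frequencies of 0.199 and 0.119 for the two intervals.
With no interference, expected double-crossover frequency = 0.199 × 0.119 = 0.02368.
Expected number = 0.02368 × 765 = 18.12 ≈ 18.

18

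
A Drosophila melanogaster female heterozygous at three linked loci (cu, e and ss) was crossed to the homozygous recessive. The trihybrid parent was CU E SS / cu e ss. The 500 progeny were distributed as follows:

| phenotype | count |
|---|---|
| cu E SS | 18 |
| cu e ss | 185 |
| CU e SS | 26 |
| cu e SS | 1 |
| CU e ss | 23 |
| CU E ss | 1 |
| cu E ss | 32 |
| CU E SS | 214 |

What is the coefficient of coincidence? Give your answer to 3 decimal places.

The two rarest classes, CU E ss and cu e SS, are the double crossovers. Comparing them with the parentals, only the ss allele has switched, so ss is the middle locus and the order is e – ss – cu.
e–ss: (58 + 2)/500 = 0.1200; ss–cu: (41 + 2)/500 = 0.0860.
Expected DCO frequency = 0.1200 × 0.0860 ≈ 0.01032; observed = 2/500 ≈ 0.00400.
Coefficient of coincidence = 0.00400/0.01032 ≈ 0.388.

0.388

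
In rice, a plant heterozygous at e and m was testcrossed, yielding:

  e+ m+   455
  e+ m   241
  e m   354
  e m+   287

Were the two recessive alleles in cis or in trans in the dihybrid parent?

The two most frequent classes are e+ m+ (455) and e m (354); these are the parental (non-recombinant) types.
So the F1 carried e+ m+ on one chromosome and e m on the other — the recessive alleles are on the same chromosome (cis / coupling).

cis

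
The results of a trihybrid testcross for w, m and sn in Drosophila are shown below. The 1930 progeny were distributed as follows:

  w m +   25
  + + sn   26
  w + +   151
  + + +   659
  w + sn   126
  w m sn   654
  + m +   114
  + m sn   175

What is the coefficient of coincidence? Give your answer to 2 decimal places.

The two most frequent reciprocal classes, + + + and w m sn, are the parental types, so the F1 was + + + / w m sn.
The two rarest classes, + + sn and w m +, are the double crossovers. Comparing them with the parentals, only the sn allele has switched, so sn is the middle locus and the order is w – sn – m.
w–sn: (326 + 51)/1930 = 0.1953; sn–m: (240 + 51)/1930 = 0.1508.
Expected DCO frequency = 0.1953 × 0.1508 ≈ 0.02945; observed = 51/1930 ≈ 0.02642.
Coefficient of coincidence = 0.02642/0.02945 ≈ 0.90.

0.90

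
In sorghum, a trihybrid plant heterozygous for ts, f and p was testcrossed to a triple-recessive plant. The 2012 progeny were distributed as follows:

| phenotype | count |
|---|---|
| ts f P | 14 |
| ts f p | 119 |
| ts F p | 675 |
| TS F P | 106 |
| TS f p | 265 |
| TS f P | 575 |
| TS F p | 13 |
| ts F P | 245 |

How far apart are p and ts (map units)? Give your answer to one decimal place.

The two most frequent reciprocal classes, TS f P and ts F p, are the parental types, so the F1 was TS f P / ts F p.
The two rarest classes, ts f P and TS F p, are the double crossovers. Comparing them with the parentals, only the ts allele has switched, so ts is the middle locus and the order is p – ts – f.
Crossovers in the p–ts interval produce the single-crossover classes TS f p and ts F P (265 + 245 = 510) plus the double crossovers (27).
RF(p–ts) = (510 + 27) / 2012 = 537/2012 = 0.2669 → 26.7 map units.

26.7 map units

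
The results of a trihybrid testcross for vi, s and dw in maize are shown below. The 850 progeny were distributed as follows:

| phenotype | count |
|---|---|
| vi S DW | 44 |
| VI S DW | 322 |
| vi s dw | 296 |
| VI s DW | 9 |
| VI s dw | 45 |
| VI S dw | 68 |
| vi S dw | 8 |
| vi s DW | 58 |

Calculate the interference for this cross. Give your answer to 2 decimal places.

The two most frequent reciprocal classes, VI S DW and vi s dw, are the parental types, so the F1 was VI S DW / vi s dw.
The two rarest classes, VI s DW and vi S dw, are the double crossovers. Comparing them with the parentals, only the s allele has switched, so s is the middle locus and the order is dw – s – vi.
dw–s: (126 + 17)/850 = 0.1682; s–vi: (89 + 17)/850 = 0.1247.
Expected DCO frequency = 0.1682 × 0.1247 ≈ 0.02097; observed = 17/850 ≈ 0.02000.
Coefficient of coincidence = 0.02000/0.02097 ≈ 0.95; interference = 1 − 0.95 = 0.05.

0.05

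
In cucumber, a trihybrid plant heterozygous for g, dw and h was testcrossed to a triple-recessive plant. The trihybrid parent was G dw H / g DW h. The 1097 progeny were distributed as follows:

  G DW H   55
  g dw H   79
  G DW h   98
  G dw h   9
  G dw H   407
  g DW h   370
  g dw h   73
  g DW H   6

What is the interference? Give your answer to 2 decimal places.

0.40

The two rarest classes, G dw h and g DW H, are the double crossovers. Comparing them with the parentals, only the h allele has switched, so h is the middle locus and the order is dw – h – g.
dw–h: (128 + 15)/1097 = 0.1304; h–g: (177 + 15)/1097 = 0.1750.
Expected DCO frequency = 0.1304 × 0.1750 ≈ 0.02282; observed = 15/1097 ≈ 0.01367.
Coefficient of coincidence = 0.01367/0.02282 ≈ 0.60; interference = 1 − 0.60 = 0.40.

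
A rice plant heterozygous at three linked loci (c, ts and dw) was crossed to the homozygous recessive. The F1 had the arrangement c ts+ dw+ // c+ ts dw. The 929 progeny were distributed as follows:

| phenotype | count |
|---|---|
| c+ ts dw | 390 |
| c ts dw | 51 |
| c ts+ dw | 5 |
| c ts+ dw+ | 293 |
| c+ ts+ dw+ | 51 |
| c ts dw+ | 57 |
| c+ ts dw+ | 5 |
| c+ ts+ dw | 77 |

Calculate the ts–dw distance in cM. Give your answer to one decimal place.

The two rarest classes, c ts+ dw and c+ ts dw+, are the double crossovers. Comparing them with the parentals, only the dw allele has switched, so dw is the middle locus and the order is ts – dw – c.
Crossovers in the ts–dw interval produce the single-crossover classes c ts dw+ and c+ ts+ dw (57 + 77 = 134) plus the double crossovers (10).
RF(ts–dw) = (134 + 10) / 929 = 144/929 = 0.1550 → 15.5 cM.

15.5 cM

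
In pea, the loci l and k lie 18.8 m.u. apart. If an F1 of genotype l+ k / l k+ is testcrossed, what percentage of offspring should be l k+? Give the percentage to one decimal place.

A map distance of 18.8 m.u. corresponds to a recombination frequency of 0.188.
The F1 is l+ k / l k+, so l k+ is a parental gamete class with expected frequency (1 − r)/2 = 0.812/2 = 0.4060.
That is 0.4060 = 40.6% of the progeny.

40.6%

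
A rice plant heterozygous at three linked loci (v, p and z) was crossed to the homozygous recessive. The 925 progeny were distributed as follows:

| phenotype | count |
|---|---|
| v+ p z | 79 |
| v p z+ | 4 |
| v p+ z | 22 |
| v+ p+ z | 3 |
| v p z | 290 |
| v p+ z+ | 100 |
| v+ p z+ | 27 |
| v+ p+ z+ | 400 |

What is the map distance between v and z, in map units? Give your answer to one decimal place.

The two most frequent reciprocal classes, v p z and v+ p+ z+, are the parental types, so the F1 was v p z / v+ p+ z+.
The two rarest classes, v p z+ and v+ p+ z, are the double crossovers. Comparing them with the parentals, only the z allele has switched, so z is the middle locus and the order is p – z – v.
Crossovers in the z–v interval produce the single-crossover classes v+ p z and v p+ z+ (79 + 100 = 179) plus the double crossovers (7).
RF(z–v) = (179 + 7) / 925 = 186/925 = 0.2011 → 20.1 map units.

20.1 map units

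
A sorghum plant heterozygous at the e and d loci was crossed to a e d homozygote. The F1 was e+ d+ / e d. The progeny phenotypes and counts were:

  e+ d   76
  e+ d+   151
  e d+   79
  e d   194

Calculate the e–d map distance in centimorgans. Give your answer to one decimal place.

31.0 centimorgans

The recombinant classes are e+ d and e d+: 76 + 79 = 155.
Recombination frequency = 155/500 = 0.3100 ≈ 31.0%, i.e. 31.0 centimorgans.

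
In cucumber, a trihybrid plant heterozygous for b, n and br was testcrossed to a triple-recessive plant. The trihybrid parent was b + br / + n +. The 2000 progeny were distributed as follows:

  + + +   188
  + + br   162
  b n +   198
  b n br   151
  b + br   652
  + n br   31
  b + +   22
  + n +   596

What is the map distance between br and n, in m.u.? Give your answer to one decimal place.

The two rarest classes, b + + and + n br, are the double crossovers. Comparing them with the parentals, only the br allele has switched, so br is the middle locus and the order is n – br – b.
Crossovers in the n–br interval produce the single-crossover classes b n br and + + + (151 + 188 = 339) plus the double crossovers (53).
RF(n–br) = (339 + 53) / 2000 = 392/2000 = 0.1960 → 19.6 m.u.

19.6 m.u.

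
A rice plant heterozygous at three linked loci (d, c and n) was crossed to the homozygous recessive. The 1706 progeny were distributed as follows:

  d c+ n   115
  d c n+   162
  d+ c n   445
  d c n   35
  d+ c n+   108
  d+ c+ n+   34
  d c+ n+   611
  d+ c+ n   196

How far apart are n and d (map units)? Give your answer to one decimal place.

The two most frequent reciprocal classes, d+ c n and d c+ n+, are the parental types, so the F1 was d+ c n / d c+ n+.
The two rarest classes, d c n and d+ c+ n+, are the double crossovers. Comparing them with the parentals, only the d allele has switched, so d is the middle locus and the order is n – d – c.
Crossovers in the n–d interval produce the single-crossover classes d+ c n+ and d c+ n (108 + 115 = 223) plus the double crossovers (69).
RF(n–d) = (223 + 69) / 1706 = 292/1706 = 0.1712 → 17.1 map units.

17.1 map units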